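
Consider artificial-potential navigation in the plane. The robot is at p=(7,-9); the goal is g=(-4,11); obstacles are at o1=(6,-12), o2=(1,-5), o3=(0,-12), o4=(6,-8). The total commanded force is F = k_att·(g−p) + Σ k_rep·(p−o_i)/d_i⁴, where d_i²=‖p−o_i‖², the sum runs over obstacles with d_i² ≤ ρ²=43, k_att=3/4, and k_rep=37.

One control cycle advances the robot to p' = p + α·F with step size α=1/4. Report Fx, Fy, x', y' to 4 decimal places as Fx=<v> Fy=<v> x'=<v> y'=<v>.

Fx=1.3700 Fy=6.8600 x'=7.3425 y'=-7.2850

F_att = 3/4·(g−p) = 3/4·(-11,20) = (-8.2500,15.0000)
o1: d²=10 ≤ ρ²=43; F_rep = 37·(1,3)/10² = (0.3700,1.1100)
o2: d²=52 > ρ²=43 → inactive
o3: d²=58 > ρ²=43 → inactive
o4: d²=2 ≤ ρ²=43; F_rep = 37·(1,-1)/2² = (9.2500,-9.2500)
F = F_att + ΣF_rep = (1.3700,6.8600)
p' = p + 1/4·F = (7.3425,-7.2850)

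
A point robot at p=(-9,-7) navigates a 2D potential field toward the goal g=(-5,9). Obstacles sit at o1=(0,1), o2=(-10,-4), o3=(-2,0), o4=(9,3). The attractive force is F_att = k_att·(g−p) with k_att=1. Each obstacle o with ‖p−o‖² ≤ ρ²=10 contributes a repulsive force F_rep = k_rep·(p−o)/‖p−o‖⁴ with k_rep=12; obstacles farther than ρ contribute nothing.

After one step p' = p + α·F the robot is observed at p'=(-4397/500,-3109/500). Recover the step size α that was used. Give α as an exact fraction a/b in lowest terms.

α = 1/20

F_att = 1·(g−p) = 1·(4,16) = (4.0000,16.0000)
o1: d²=145 > ρ²=10 → inactive
o2: d²=10 ≤ ρ²=10; F_rep = 12·(1,-3)/10² = (0.1200,-0.3600)
o3: d²=98 > ρ²=10 → inactive
o4: d²=424 > ρ²=10 → inactive
F = F_att + ΣF_rep = (4.1200,15.6400)
Δp = p'−p = (0.2060,0.7820); α = Δx/Fx = (103/500) / (103/25) = 1/20
check: Δy/Fy = (391/500) / (391/25) = 1/20 ✓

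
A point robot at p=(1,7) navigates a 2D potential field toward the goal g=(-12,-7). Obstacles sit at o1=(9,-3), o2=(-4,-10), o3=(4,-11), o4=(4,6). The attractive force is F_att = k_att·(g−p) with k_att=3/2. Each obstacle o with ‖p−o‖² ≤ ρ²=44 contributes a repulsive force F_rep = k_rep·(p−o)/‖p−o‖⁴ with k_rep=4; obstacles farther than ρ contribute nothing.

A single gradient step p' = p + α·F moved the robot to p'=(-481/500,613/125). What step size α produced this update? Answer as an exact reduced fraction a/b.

F_att = 3/2·(g−p) = 3/2·(-13,-14) = (-19.5000,-21.0000)
o1: d²=164 > ρ²=44 → inactive
o2: d²=314 > ρ²=44 → inactive
o3: d²=333 > ρ²=44 → inactive
o4: d²=10 ≤ ρ²=44; F_rep = 4·(-3,1)/10² = (-0.1200,0.0400)
F = F_att + ΣF_rep = (-19.6200,-20.9600)
Δp = p'−p = (-1.9620,-2.0960); α = Δx/Fx = (-981/500) / (-981/50) = 1/10
check: Δy/Fy = (-262/125) / (-524/25) = 1/10 ✓

α = 1/10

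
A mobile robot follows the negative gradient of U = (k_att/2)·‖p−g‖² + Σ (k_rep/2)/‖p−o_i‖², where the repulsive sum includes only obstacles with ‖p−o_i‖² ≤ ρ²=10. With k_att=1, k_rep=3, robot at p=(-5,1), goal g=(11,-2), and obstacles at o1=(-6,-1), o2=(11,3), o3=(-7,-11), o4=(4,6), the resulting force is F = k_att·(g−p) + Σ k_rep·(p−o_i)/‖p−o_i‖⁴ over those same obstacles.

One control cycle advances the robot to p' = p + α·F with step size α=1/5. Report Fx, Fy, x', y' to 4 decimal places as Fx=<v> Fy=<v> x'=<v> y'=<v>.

Fx=16.1200 Fy=-2.7600 x'=-1.7760 y'=0.4480

F_att = 1·(g−p) = 1·(16,-3) = (16.0000,-3.0000)
o1: d²=5 ≤ ρ²=10; F_rep = 3·(1,2)/5² = (0.1200,0.2400)
o2: d²=260 > ρ²=10 → inactive
o3: d²=148 > ρ²=10 → inactive
o4: d²=106 > ρ²=10 → inactive
F = F_att + ΣF_rep = (16.1200,-2.7600)
p' = p + 1/5·F = (-1.7760,0.4480)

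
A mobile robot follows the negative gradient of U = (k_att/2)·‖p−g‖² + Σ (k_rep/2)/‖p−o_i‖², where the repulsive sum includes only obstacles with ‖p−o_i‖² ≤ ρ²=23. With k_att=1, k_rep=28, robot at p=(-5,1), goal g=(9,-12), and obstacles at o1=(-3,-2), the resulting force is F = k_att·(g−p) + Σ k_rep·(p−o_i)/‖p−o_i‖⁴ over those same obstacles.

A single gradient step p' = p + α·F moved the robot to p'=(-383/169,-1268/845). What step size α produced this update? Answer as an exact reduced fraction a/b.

α = 1/5

F_att = 1·(g−p) = 1·(14,-13) = (14.0000,-13.0000)
o1: d²=13 ≤ ρ²=23; F_rep = 28·(-2,3)/13² = (-0.3314,0.4970)
F = F_att + ΣF_rep = (13.6686,-12.5030)
Δp = p'−p = (2.7337,-2.5006); α = Δx/Fx = (462/169) / (2310/169) = 1/5
check: Δy/Fy = (-2113/845) / (-2113/169) = 1/5 ✓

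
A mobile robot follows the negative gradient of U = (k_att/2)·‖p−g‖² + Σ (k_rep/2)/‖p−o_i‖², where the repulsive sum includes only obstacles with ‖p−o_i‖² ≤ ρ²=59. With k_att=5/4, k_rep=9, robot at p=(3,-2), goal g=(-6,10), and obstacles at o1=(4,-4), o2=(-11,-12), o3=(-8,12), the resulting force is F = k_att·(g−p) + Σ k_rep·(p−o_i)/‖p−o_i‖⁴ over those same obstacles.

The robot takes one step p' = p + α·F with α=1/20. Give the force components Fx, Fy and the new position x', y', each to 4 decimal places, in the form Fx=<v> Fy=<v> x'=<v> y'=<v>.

F_att = 5/4·(g−p) = 5/4·(-9,12) = (-11.2500,15.0000)
o1: d²=5 ≤ ρ²=59; F_rep = 9·(-1,2)/5² = (-0.3600,0.7200)
o2: d²=296 > ρ²=59 → inactive
o3: d²=317 > ρ²=59 → inactive
F = F_att + ΣF_rep = (-11.6100,15.7200)
p' = p + 1/20·F = (2.4195,-1.2140)

Fx=-11.6100 Fy=15.7200 x'=2.4195 y'=-1.2140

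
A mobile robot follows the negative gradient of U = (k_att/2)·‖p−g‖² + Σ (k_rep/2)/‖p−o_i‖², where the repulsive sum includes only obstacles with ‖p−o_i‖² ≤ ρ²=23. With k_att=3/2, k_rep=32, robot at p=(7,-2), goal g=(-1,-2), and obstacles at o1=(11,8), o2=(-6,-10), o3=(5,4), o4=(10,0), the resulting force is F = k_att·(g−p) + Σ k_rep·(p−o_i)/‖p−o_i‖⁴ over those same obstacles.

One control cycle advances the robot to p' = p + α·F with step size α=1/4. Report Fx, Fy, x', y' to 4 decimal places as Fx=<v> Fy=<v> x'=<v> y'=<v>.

Fx=-12.5680 Fy=-0.3787 x'=3.8580 y'=-2.0947

F_att = 3/2·(g−p) = 3/2·(-8,0) = (-12.0000,0.0000)
o1: d²=116 > ρ²=23 → inactive
o2: d²=233 > ρ²=23 → inactive
o3: d²=40 > ρ²=23 → inactive
o4: d²=13 ≤ ρ²=23; F_rep = 32·(-3,-2)/13² = (-0.5680,-0.3787)
F = F_att + ΣF_rep = (-12.5680,-0.3787)
p' = p + 1/4·F = (3.8580,-2.0947)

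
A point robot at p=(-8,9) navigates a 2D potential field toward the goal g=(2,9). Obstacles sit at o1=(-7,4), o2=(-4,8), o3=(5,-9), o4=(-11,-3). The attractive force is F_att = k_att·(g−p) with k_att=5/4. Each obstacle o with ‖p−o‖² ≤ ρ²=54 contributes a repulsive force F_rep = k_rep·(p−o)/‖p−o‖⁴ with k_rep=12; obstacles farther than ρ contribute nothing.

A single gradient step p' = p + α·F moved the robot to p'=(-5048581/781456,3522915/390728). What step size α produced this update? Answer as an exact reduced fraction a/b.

α = 1/8

F_att = 5/4·(g−p) = 5/4·(10,0) = (12.5000,0.0000)
o1: d²=26 ≤ ρ²=54; F_rep = 12·(-1,5)/26² = (-0.0178,0.0888)
o2: d²=17 ≤ ρ²=54; F_rep = 12·(-4,1)/17² = (-0.1661,0.0415)
o3: d²=493 > ρ²=54 → inactive
o4: d²=153 > ρ²=54 → inactive
F = F_att + ΣF_rep = (12.3162,0.1303)
Δp = p'−p = (1.5395,0.0163); α = Δx/Fx = (1203067/781456) / (1203067/97682) = 1/8
check: Δy/Fy = (6363/390728) / (6363/48841) = 1/8 ✓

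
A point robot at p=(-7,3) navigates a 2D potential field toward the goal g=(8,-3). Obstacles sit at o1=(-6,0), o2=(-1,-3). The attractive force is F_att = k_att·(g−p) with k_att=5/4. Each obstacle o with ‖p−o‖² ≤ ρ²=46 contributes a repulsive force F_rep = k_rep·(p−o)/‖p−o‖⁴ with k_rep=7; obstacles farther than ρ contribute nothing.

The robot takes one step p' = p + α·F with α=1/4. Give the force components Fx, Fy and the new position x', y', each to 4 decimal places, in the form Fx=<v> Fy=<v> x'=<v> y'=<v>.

F_att = 5/4·(g−p) = 5/4·(15,-6) = (18.7500,-7.5000)
o1: d²=10 ≤ ρ²=46; F_rep = 7·(-1,3)/10² = (-0.0700,0.2100)
o2: d²=72 > ρ²=46 → inactive
F = F_att + ΣF_rep = (18.6800,-7.2900)
p' = p + 1/4·F = (-2.3300,1.1775)

Fx=18.6800 Fy=-7.2900 x'=-2.3300 y'=1.1775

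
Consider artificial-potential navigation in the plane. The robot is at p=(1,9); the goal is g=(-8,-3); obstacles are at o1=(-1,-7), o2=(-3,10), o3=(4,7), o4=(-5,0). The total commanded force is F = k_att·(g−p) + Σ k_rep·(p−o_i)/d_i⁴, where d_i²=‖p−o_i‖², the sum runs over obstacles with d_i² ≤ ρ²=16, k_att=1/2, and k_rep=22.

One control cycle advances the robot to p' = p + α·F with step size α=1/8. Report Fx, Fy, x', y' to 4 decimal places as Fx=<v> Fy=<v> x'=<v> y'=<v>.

Fx=-4.8905 Fy=-5.7396 x'=0.3887 y'=8.2825

F_att = 1/2·(g−p) = 1/2·(-9,-12) = (-4.5000,-6.0000)
o1: d²=260 > ρ²=16 → inactive
o2: d²=17 > ρ²=16 → inactive
o3: d²=13 ≤ ρ²=16; F_rep = 22·(-3,2)/13² = (-0.3905,0.2604)
o4: d²=117 > ρ²=16 → inactive
F = F_att + ΣF_rep = (-4.8905,-5.7396)
p' = p + 1/8·F = (0.3887,8.2825)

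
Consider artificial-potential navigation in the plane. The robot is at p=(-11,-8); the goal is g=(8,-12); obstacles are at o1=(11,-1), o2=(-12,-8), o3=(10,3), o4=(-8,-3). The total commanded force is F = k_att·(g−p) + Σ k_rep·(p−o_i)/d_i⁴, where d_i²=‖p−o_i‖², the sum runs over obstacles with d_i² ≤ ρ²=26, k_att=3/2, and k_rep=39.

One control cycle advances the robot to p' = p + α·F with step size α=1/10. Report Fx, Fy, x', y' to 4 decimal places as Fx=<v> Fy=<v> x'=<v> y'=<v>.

Fx=67.5000 Fy=-6.0000 x'=-4.2500 y'=-8.6000

F_att = 3/2·(g−p) = 3/2·(19,-4) = (28.5000,-6.0000)
o1: d²=533 > ρ²=26 → inactive
o2: d²=1 ≤ ρ²=26; F_rep = 39·(1,0)/1² = (39.0000,0.0000)
o3: d²=562 > ρ²=26 → inactive
o4: d²=34 > ρ²=26 → inactive
F = F_att + ΣF_rep = (67.5000,-6.0000)
p' = p + 1/10·F = (-4.2500,-8.6000)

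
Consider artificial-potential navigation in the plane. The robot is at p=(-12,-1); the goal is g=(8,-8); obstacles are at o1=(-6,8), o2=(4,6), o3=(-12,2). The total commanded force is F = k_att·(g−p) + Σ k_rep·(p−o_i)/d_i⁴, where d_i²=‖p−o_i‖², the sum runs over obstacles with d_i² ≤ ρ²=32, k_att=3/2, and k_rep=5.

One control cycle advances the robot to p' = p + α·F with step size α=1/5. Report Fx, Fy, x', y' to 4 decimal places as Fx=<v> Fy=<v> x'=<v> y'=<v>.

Fx=30.0000 Fy=-10.6852 x'=-6.0000 y'=-3.1370

F_att = 3/2·(g−p) = 3/2·(20,-7) = (30.0000,-10.5000)
o1: d²=117 > ρ²=32 → inactive
o2: d²=305 > ρ²=32 → inactive
o3: d²=9 ≤ ρ²=32; F_rep = 5·(0,-3)/9² = (0.0000,-0.1852)
F = F_att + ΣF_rep = (30.0000,-10.6852)
p' = p + 1/5·F = (-6.0000,-3.1370)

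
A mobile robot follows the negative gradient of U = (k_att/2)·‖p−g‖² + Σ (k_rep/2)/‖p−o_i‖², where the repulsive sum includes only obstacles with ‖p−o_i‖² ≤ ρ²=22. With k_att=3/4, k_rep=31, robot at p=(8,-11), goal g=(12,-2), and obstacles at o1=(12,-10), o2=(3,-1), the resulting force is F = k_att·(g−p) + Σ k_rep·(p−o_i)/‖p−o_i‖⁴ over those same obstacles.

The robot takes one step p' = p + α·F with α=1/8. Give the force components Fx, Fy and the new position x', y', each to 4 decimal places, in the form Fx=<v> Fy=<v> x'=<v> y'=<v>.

F_att = 3/4·(g−p) = 3/4·(4,9) = (3.0000,6.7500)
o1: d²=17 ≤ ρ²=22; F_rep = 31·(-4,-1)/17² = (-0.4291,-0.1073)
o2: d²=125 > ρ²=22 → inactive
F = F_att + ΣF_rep = (2.5709,6.6427)
p' = p + 1/8·F = (8.3214,-10.1697)

Fx=2.5709 Fy=6.6427 x'=8.3214 y'=-10.1697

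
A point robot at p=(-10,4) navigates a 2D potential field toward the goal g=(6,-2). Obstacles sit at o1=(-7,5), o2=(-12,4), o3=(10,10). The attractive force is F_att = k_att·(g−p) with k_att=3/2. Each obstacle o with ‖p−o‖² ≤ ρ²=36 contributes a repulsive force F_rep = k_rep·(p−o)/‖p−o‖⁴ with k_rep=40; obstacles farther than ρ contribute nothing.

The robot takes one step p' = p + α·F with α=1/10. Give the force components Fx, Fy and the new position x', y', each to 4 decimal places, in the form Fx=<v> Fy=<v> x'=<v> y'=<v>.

F_att = 3/2·(g−p) = 3/2·(16,-6) = (24.0000,-9.0000)
o1: d²=10 ≤ ρ²=36; F_rep = 40·(-3,-1)/10² = (-1.2000,-0.4000)
o2: d²=4 ≤ ρ²=36; F_rep = 40·(2,0)/4² = (5.0000,0.0000)
o3: d²=436 > ρ²=36 → inactive
F = F_att + ΣF_rep = (27.8000,-9.4000)
p' = p + 1/10·F = (-7.2200,3.0600)

Fx=27.8000 Fy=-9.4000 x'=-7.2200 y'=3.0600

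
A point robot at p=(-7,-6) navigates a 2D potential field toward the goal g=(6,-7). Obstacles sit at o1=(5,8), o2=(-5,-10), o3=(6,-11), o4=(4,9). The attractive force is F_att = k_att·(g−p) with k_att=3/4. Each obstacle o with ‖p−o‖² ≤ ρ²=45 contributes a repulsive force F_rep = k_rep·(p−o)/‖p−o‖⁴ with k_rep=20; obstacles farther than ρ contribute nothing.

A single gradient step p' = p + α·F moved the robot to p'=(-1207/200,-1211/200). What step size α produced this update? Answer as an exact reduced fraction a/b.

α = 1/10

F_att = 3/4·(g−p) = 3/4·(13,-1) = (9.7500,-0.7500)
o1: d²=340 > ρ²=45 → inactive
o2: d²=20 ≤ ρ²=45; F_rep = 20·(-2,4)/20² = (-0.1000,0.2000)
o3: d²=194 > ρ²=45 → inactive
o4: d²=346 > ρ²=45 → inactive
F = F_att + ΣF_rep = (9.6500,-0.5500)
Δp = p'−p = (0.9650,-0.0550); α = Δx/Fx = (193/200) / (193/20) = 1/10
check: Δy/Fy = (-11/200) / (-11/20) = 1/10 ✓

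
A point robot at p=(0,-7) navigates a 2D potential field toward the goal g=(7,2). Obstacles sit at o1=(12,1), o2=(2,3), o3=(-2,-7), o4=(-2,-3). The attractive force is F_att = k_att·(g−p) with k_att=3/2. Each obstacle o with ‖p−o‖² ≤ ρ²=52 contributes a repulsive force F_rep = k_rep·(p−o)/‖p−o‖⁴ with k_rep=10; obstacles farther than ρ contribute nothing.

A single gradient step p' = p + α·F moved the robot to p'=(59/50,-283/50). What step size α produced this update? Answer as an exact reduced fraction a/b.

α = 1/10

F_att = 3/2·(g−p) = 3/2·(7,9) = (10.5000,13.5000)
o1: d²=208 > ρ²=52 → inactive
o2: d²=104 > ρ²=52 → inactive
o3: d²=4 ≤ ρ²=52; F_rep = 10·(2,0)/4² = (1.2500,0.0000)
o4: d²=20 ≤ ρ²=52; F_rep = 10·(2,-4)/20² = (0.0500,-0.1000)
F = F_att + ΣF_rep = (11.8000,13.4000)
Δp = p'−p = (1.1800,1.3400); α = Δx/Fx = (59/50) / (59/5) = 1/10
check: Δy/Fy = (67/50) / (67/5) = 1/10 ✓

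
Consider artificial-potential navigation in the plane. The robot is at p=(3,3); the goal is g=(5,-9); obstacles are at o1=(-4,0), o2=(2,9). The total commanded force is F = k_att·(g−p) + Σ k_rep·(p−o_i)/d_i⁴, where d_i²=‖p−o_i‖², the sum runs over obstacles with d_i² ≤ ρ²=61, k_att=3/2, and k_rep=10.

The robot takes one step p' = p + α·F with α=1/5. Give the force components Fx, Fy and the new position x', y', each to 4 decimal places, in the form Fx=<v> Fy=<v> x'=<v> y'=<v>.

Fx=3.0281 Fy=-18.0349 x'=3.6056 y'=-0.6070

F_att = 3/2·(g−p) = 3/2·(2,-12) = (3.0000,-18.0000)
o1: d²=58 ≤ ρ²=61; F_rep = 10·(7,3)/58² = (0.0208,0.0089)
o2: d²=37 ≤ ρ²=61; F_rep = 10·(1,-6)/37² = (0.0073,-0.0438)
F = F_att + ΣF_rep = (3.0281,-18.0349)
p' = p + 1/5·F = (3.6056,-0.6070)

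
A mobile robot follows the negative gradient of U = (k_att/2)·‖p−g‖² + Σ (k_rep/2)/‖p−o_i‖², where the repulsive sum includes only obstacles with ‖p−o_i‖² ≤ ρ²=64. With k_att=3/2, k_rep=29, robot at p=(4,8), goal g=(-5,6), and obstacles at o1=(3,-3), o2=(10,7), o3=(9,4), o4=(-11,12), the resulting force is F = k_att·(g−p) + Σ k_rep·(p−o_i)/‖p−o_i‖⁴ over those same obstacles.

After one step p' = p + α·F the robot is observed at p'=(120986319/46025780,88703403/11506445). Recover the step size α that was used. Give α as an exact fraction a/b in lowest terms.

F_att = 3/2·(g−p) = 3/2·(-9,-2) = (-13.5000,-3.0000)
o1: d²=122 > ρ²=64 → inactive
o2: d²=37 ≤ ρ²=64; F_rep = 29·(-6,1)/37² = (-0.1271,0.0212)
o3: d²=41 ≤ ρ²=64; F_rep = 29·(-5,4)/41² = (-0.0863,0.0690)
o4: d²=241 > ρ²=64 → inactive
F = F_att + ΣF_rep = (-13.7134,-2.9098)
Δp = p'−p = (-1.3713,-0.2910); α = Δx/Fx = (-63116801/46025780) / (-63116801/4602578) = 1/10
check: Δy/Fy = (-3348157/11506445) / (-6696314/2301289) = 1/10 ✓

α = 1/10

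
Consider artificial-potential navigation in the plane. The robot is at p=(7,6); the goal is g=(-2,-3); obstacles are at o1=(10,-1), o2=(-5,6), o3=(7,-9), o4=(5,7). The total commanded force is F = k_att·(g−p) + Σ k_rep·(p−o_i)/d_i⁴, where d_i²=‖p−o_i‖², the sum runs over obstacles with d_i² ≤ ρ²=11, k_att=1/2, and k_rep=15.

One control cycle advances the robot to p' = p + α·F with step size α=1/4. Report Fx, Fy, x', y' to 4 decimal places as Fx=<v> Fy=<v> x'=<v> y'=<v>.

Fx=-3.3000 Fy=-5.1000 x'=6.1750 y'=4.7250

F_att = 1/2·(g−p) = 1/2·(-9,-9) = (-4.5000,-4.5000)
o1: d²=58 > ρ²=11 → inactive
o2: d²=144 > ρ²=11 → inactive
o3: d²=225 > ρ²=11 → inactive
o4: d²=5 ≤ ρ²=11; F_rep = 15·(2,-1)/5² = (1.2000,-0.6000)
F = F_att + ΣF_rep = (-3.3000,-5.1000)
p' = p + 1/4·F = (6.1750,4.7250)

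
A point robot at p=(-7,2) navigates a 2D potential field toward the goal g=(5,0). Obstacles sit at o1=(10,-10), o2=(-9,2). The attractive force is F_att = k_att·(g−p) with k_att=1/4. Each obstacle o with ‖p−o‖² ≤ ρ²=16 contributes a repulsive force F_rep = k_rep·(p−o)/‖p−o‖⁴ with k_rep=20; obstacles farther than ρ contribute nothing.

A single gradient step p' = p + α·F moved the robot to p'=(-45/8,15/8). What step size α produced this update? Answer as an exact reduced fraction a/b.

F_att = 1/4·(g−p) = 1/4·(12,-2) = (3.0000,-0.5000)
o1: d²=433 > ρ²=16 → inactive
o2: d²=4 ≤ ρ²=16; F_rep = 20·(2,0)/4² = (2.5000,0.0000)
F = F_att + ΣF_rep = (5.5000,-0.5000)
Δp = p'−p = (1.3750,-0.1250); α = Δx/Fx = (11/8) / (11/2) = 1/4
check: Δy/Fy = (-1/8) / (-1/2) = 1/4 ✓

α = 1/4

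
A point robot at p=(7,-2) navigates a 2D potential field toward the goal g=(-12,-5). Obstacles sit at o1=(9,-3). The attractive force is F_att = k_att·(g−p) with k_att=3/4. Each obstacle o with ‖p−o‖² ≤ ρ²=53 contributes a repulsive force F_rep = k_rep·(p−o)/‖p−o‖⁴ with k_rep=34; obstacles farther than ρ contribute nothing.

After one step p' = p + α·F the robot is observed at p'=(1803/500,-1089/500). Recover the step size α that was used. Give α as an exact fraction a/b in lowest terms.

F_att = 3/4·(g−p) = 3/4·(-19,-3) = (-14.2500,-2.2500)
o1: d²=5 ≤ ρ²=53; F_rep = 34·(-2,1)/5² = (-2.7200,1.3600)
F = F_att + ΣF_rep = (-16.9700,-0.8900)
Δp = p'−p = (-3.3940,-0.1780); α = Δx/Fx = (-1697/500) / (-1697/100) = 1/5
check: Δy/Fy = (-89/500) / (-89/100) = 1/5 ✓

α = 1/5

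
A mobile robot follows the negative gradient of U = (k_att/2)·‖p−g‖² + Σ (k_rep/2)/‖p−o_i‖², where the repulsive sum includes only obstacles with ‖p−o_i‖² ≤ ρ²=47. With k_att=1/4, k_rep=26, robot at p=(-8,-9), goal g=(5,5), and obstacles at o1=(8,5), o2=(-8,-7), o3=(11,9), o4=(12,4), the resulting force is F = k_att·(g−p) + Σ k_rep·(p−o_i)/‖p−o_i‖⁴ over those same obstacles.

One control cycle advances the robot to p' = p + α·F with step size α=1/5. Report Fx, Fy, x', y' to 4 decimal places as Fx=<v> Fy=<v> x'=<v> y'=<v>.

Fx=3.2500 Fy=0.2500 x'=-7.3500 y'=-8.9500

F_att = 1/4·(g−p) = 1/4·(13,14) = (3.2500,3.5000)
o1: d²=452 > ρ²=47 → inactive
o2: d²=4 ≤ ρ²=47; F_rep = 26·(0,-2)/4² = (0.0000,-3.2500)
o3: d²=685 > ρ²=47 → inactive
o4: d²=569 > ρ²=47 → inactive
F = F_att + ΣF_rep = (3.2500,0.2500)
p' = p + 1/5·F = (-7.3500,-8.9500)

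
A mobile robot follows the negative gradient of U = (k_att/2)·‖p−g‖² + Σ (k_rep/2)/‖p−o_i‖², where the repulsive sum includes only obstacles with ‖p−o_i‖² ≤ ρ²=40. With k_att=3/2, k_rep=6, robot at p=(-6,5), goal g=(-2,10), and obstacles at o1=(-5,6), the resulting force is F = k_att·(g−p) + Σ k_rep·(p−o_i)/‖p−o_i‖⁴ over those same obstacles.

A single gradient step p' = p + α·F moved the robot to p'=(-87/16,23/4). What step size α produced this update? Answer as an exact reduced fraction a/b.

F_att = 3/2·(g−p) = 3/2·(4,5) = (6.0000,7.5000)
o1: d²=2 ≤ ρ²=40; F_rep = 6·(-1,-1)/2² = (-1.5000,-1.5000)
F = F_att + ΣF_rep = (4.5000,6.0000)
Δp = p'−p = (0.5625,0.7500); α = Δx/Fx = (9/16) / (9/2) = 1/8
check: Δy/Fy = (3/4) / (6) = 1/8 ✓

α = 1/8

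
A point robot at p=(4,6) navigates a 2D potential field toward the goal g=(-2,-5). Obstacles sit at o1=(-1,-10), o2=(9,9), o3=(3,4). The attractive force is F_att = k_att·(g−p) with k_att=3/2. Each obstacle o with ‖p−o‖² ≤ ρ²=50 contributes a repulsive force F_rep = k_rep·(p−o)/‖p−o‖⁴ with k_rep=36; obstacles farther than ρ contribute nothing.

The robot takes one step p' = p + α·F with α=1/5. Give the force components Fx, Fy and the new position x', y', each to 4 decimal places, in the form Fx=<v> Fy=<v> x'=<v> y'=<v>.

Fx=-7.7157 Fy=-13.7134 x'=2.4569 y'=3.2573

F_att = 3/2·(g−p) = 3/2·(-6,-11) = (-9.0000,-16.5000)
o1: d²=281 > ρ²=50 → inactive
o2: d²=34 ≤ ρ²=50; F_rep = 36·(-5,-3)/34² = (-0.1557,-0.0934)
o3: d²=5 ≤ ρ²=50; F_rep = 36·(1,2)/5² = (1.4400,2.8800)
F = F_att + ΣF_rep = (-7.7157,-13.7134)
p' = p + 1/5·F = (2.4569,3.2573)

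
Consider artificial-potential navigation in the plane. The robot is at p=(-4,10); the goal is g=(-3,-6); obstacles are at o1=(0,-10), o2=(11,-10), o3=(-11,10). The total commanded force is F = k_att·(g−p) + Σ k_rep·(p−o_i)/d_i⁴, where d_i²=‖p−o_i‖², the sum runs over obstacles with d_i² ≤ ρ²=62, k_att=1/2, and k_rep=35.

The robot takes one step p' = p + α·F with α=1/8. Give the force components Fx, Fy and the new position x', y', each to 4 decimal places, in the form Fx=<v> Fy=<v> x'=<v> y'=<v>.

F_att = 1/2·(g−p) = 1/2·(1,-16) = (0.5000,-8.0000)
o1: d²=416 > ρ²=62 → inactive
o2: d²=625 > ρ²=62 → inactive
o3: d²=49 ≤ ρ²=62; F_rep = 35·(7,0)/49² = (0.1020,0.0000)
F = F_att + ΣF_rep = (0.6020,-8.0000)
p' = p + 1/8·F = (-3.9247,9.0000)

Fx=0.6020 Fy=-8.0000 x'=-3.9247 y'=9.0000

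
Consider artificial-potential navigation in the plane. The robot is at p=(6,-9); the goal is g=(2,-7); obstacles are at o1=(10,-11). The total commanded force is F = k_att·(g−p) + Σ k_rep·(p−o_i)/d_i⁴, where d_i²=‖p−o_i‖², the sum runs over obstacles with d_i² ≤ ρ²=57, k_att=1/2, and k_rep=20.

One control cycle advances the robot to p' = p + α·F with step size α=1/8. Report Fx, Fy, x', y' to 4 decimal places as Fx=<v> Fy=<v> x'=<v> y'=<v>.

Fx=-2.2000 Fy=1.1000 x'=5.7250 y'=-8.8625

F_att = 1/2·(g−p) = 1/2·(-4,2) = (-2.0000,1.0000)
o1: d²=20 ≤ ρ²=57; F_rep = 20·(-4,2)/20² = (-0.2000,0.1000)
F = F_att + ΣF_rep = (-2.2000,1.1000)
p' = p + 1/8·F = (5.7250,-8.8625)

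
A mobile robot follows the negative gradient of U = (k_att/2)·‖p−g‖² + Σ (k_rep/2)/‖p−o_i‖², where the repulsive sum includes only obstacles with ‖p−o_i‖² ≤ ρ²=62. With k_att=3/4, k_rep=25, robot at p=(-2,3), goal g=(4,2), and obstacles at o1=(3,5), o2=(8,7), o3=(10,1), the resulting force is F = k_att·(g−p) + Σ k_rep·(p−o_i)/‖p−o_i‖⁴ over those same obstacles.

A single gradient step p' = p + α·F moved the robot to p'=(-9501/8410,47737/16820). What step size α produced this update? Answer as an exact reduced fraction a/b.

F_att = 3/4·(g−p) = 3/4·(6,-1) = (4.5000,-0.7500)
o1: d²=29 ≤ ρ²=62; F_rep = 25·(-5,-2)/29² = (-0.1486,-0.0595)
o2: d²=116 > ρ²=62 → inactive
o3: d²=148 > ρ²=62 → inactive
F = F_att + ΣF_rep = (4.3514,-0.8095)
Δp = p'−p = (0.8703,-0.1619); α = Δx/Fx = (7319/8410) / (7319/1682) = 1/5
check: Δy/Fy = (-2723/16820) / (-2723/3364) = 1/5 ✓

α = 1/5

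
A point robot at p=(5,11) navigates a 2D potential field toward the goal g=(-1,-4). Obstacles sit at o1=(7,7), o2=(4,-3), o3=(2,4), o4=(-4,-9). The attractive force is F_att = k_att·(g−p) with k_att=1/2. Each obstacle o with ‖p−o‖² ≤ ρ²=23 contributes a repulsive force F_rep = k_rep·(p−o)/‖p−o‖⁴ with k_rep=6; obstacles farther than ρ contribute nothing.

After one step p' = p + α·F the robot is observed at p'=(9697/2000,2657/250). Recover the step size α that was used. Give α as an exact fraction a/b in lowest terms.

F_att = 1/2·(g−p) = 1/2·(-6,-15) = (-3.0000,-7.5000)
o1: d²=20 ≤ ρ²=23; F_rep = 6·(-2,4)/20² = (-0.0300,0.0600)
o2: d²=197 > ρ²=23 → inactive
o3: d²=58 > ρ²=23 → inactive
o4: d²=481 > ρ²=23 → inactive
F = F_att + ΣF_rep = (-3.0300,-7.4400)
Δp = p'−p = (-0.1515,-0.3720); α = Δx/Fx = (-303/2000) / (-303/100) = 1/20
check: Δy/Fy = (-93/250) / (-186/25) = 1/20 ✓

α = 1/20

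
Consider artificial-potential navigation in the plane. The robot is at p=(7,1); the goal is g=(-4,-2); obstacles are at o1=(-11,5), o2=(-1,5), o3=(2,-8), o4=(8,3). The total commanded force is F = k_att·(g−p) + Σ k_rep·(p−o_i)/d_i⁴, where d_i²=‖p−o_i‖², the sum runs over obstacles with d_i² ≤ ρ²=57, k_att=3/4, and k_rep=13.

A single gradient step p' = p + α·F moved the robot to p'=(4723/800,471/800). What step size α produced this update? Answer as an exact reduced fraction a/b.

F_att = 3/4·(g−p) = 3/4·(-11,-3) = (-8.2500,-2.2500)
o1: d²=340 > ρ²=57 → inactive
o2: d²=80 > ρ²=57 → inactive
o3: d²=106 > ρ²=57 → inactive
o4: d²=5 ≤ ρ²=57; F_rep = 13·(-1,-2)/5² = (-0.5200,-1.0400)
F = F_att + ΣF_rep = (-8.7700,-3.2900)
Δp = p'−p = (-1.0962,-0.4113); α = Δx/Fx = (-877/800) / (-877/100) = 1/8
check: Δy/Fy = (-329/800) / (-329/100) = 1/8 ✓

α = 1/8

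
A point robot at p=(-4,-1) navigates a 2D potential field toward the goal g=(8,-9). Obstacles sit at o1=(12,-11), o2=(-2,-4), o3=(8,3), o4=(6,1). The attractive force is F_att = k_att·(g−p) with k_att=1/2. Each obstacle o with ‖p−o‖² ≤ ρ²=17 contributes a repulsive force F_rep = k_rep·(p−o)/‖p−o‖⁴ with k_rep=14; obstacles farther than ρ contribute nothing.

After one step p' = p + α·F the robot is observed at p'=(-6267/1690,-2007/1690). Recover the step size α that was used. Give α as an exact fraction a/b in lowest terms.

F_att = 1/2·(g−p) = 1/2·(12,-8) = (6.0000,-4.0000)
o1: d²=356 > ρ²=17 → inactive
o2: d²=13 ≤ ρ²=17; F_rep = 14·(-2,3)/13² = (-0.1657,0.2485)
o3: d²=160 > ρ²=17 → inactive
o4: d²=104 > ρ²=17 → inactive
F = F_att + ΣF_rep = (5.8343,-3.7515)
Δp = p'−p = (0.2917,-0.1876); α = Δx/Fx = (493/1690) / (986/169) = 1/20
check: Δy/Fy = (-317/1690) / (-634/169) = 1/20 ✓

α = 1/20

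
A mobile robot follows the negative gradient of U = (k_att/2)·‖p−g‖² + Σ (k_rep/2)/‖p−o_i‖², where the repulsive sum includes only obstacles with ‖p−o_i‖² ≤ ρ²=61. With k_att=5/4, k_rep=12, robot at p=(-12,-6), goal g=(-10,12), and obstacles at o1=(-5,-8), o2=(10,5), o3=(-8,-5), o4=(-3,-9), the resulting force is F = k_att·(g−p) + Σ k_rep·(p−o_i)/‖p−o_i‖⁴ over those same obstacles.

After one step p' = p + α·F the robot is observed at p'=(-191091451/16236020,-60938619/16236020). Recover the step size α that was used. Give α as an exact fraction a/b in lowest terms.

α = 1/10

F_att = 5/4·(g−p) = 5/4·(2,18) = (2.5000,22.5000)
o1: d²=53 ≤ ρ²=61; F_rep = 12·(-7,2)/53² = (-0.0299,0.0085)
o2: d²=605 > ρ²=61 → inactive
o3: d²=17 ≤ ρ²=61; F_rep = 12·(-4,-1)/17² = (-0.1661,-0.0415)
o4: d²=90 > ρ²=61 → inactive
F = F_att + ΣF_rep = (2.3040,22.4670)
Δp = p'−p = (0.2304,2.2467); α = Δx/Fx = (3740789/16236020) / (3740789/1623602) = 1/10
check: Δy/Fy = (36477501/16236020) / (36477501/1623602) = 1/10 ✓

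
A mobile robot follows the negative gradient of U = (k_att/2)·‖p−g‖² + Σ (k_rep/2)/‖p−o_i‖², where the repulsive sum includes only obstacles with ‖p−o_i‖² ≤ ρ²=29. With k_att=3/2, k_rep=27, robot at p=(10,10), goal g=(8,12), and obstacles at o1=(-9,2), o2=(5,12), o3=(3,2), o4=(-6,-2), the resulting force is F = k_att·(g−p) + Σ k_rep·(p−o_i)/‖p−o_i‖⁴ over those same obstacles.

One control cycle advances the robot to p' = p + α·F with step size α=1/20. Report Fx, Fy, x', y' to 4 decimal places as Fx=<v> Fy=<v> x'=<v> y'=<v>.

Fx=-2.8395 Fy=2.9358 x'=9.8580 y'=10.1468

F_att = 3/2·(g−p) = 3/2·(-2,2) = (-3.0000,3.0000)
o1: d²=425 > ρ²=29 → inactive
o2: d²=29 ≤ ρ²=29; F_rep = 27·(5,-2)/29² = (0.1605,-0.0642)
o3: d²=113 > ρ²=29 → inactive
o4: d²=400 > ρ²=29 → inactive
F = F_att + ΣF_rep = (-2.8395,2.9358)
p' = p + 1/20·F = (9.8580,10.1468)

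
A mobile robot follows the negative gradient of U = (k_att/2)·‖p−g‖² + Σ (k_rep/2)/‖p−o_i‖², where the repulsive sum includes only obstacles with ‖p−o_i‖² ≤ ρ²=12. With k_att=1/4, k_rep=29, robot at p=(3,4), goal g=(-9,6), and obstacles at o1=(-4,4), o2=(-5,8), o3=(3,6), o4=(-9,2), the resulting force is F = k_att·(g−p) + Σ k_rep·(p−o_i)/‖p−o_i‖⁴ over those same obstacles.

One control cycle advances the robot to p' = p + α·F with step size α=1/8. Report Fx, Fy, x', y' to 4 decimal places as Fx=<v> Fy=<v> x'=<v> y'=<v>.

F_att = 1/4·(g−p) = 1/4·(-12,2) = (-3.0000,0.5000)
o1: d²=49 > ρ²=12 → inactive
o2: d²=80 > ρ²=12 → inactive
o3: d²=4 ≤ ρ²=12; F_rep = 29·(0,-2)/4² = (0.0000,-3.6250)
o4: d²=148 > ρ²=12 → inactive
F = F_att + ΣF_rep = (-3.0000,-3.1250)
p' = p + 1/8·F = (2.6250,3.6094)

Fx=-3.0000 Fy=-3.1250 x'=2.6250 y'=3.6094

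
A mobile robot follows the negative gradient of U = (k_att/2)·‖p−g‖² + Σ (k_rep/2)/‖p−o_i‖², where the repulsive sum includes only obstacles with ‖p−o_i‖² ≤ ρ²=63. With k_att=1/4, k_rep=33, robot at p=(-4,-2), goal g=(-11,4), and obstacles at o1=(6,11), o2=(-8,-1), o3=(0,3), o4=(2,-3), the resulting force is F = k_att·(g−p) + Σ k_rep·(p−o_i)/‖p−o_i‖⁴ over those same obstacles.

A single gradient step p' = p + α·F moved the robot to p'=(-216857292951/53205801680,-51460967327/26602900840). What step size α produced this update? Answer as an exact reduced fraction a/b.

α = 1/20

F_att = 1/4·(g−p) = 1/4·(-7,6) = (-1.7500,1.5000)
o1: d²=269 > ρ²=63 → inactive
o2: d²=17 ≤ ρ²=63; F_rep = 33·(4,-1)/17² = (0.4567,-0.1142)
o3: d²=41 ≤ ρ²=63; F_rep = 33·(-4,-5)/41² = (-0.0785,-0.0982)
o4: d²=37 ≤ ρ²=63; F_rep = 33·(-6,1)/37² = (-0.1446,0.0241)
F = F_att + ΣF_rep = (-1.5164,1.3118)
Δp = p'−p = (-0.0758,0.0656); α = Δx/Fx = (-4034086231/53205801680) / (-4034086231/2660290084) = 1/20
check: Δy/Fy = (1744834353/26602900840) / (1744834353/1330145042) = 1/20 ✓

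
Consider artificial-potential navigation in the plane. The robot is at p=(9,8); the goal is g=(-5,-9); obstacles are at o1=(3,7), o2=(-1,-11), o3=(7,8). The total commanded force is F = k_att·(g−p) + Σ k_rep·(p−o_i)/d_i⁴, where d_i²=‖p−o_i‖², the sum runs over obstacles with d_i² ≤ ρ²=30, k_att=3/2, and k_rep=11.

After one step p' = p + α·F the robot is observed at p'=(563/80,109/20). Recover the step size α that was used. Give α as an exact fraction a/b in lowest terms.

α = 1/10

F_att = 3/2·(g−p) = 3/2·(-14,-17) = (-21.0000,-25.5000)
o1: d²=37 > ρ²=30 → inactive
o2: d²=461 > ρ²=30 → inactive
o3: d²=4 ≤ ρ²=30; F_rep = 11·(2,0)/4² = (1.3750,0.0000)
F = F_att + ΣF_rep = (-19.6250,-25.5000)
Δp = p'−p = (-1.9625,-2.5500); α = Δx/Fx = (-157/80) / (-157/8) = 1/10
check: Δy/Fy = (-51/20) / (-51/2) = 1/10 ✓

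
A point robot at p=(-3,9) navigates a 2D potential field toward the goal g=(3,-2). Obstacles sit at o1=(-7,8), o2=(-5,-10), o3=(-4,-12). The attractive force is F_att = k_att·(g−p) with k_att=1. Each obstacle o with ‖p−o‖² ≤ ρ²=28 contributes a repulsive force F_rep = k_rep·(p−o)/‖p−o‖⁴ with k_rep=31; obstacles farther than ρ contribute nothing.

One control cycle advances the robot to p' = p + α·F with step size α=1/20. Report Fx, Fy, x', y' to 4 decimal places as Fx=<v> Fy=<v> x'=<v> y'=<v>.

F_att = 1·(g−p) = 1·(6,-11) = (6.0000,-11.0000)
o1: d²=17 ≤ ρ²=28; F_rep = 31·(4,1)/17² = (0.4291,0.1073)
o2: d²=365 > ρ²=28 → inactive
o3: d²=442 > ρ²=28 → inactive
F = F_att + ΣF_rep = (6.4291,-10.8927)
p' = p + 1/20·F = (-2.6785,8.4554)

Fx=6.4291 Fy=-10.8927 x'=-2.6785 y'=8.4554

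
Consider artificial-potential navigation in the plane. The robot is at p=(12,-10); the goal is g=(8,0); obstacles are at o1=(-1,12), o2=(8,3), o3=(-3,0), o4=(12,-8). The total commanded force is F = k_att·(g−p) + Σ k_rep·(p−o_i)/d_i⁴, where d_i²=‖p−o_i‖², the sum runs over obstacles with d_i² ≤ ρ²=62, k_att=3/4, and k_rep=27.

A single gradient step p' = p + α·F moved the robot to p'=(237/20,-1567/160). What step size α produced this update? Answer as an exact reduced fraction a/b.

F_att = 3/4·(g−p) = 3/4·(-4,10) = (-3.0000,7.5000)
o1: d²=653 > ρ²=62 → inactive
o2: d²=185 > ρ²=62 → inactive
o3: d²=325 > ρ²=62 → inactive
o4: d²=4 ≤ ρ²=62; F_rep = 27·(0,-2)/4² = (0.0000,-3.3750)
F = F_att + ΣF_rep = (-3.0000,4.1250)
Δp = p'−p = (-0.1500,0.2062); α = Δx/Fx = (-3/20) / (-3) = 1/20
check: Δy/Fy = (33/160) / (33/8) = 1/20 ✓

α = 1/20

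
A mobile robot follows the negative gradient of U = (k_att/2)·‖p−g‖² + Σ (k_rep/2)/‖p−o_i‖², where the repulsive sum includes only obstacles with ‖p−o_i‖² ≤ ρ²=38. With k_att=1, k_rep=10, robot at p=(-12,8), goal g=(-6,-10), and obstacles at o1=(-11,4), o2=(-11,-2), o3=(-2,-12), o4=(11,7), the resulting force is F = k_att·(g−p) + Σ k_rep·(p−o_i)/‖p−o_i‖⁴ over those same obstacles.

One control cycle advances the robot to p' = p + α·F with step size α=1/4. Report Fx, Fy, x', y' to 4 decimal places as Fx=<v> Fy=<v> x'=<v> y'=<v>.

Fx=5.9654 Fy=-17.8616 x'=-10.5087 y'=3.5346

F_att = 1·(g−p) = 1·(6,-18) = (6.0000,-18.0000)
o1: d²=17 ≤ ρ²=38; F_rep = 10·(-1,4)/17² = (-0.0346,0.1384)
o2: d²=101 > ρ²=38 → inactive
o3: d²=500 > ρ²=38 → inactive
o4: d²=530 > ρ²=38 → inactive
F = F_att + ΣF_rep = (5.9654,-17.8616)
p' = p + 1/4·F = (-10.5087,3.5346)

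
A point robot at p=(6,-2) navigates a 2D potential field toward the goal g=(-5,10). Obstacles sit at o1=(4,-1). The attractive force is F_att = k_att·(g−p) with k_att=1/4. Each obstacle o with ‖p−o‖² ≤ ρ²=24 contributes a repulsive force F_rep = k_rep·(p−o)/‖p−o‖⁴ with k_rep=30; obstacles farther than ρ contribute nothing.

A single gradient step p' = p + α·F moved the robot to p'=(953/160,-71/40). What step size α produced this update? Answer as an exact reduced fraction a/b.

α = 1/8

F_att = 1/4·(g−p) = 1/4·(-11,12) = (-2.7500,3.0000)
o1: d²=5 ≤ ρ²=24; F_rep = 30·(2,-1)/5² = (2.4000,-1.2000)
F = F_att + ΣF_rep = (-0.3500,1.8000)
Δp = p'−p = (-0.0437,0.2250); α = Δx/Fx = (-7/160) / (-7/20) = 1/8
check: Δy/Fy = (9/40) / (9/5) = 1/8 ✓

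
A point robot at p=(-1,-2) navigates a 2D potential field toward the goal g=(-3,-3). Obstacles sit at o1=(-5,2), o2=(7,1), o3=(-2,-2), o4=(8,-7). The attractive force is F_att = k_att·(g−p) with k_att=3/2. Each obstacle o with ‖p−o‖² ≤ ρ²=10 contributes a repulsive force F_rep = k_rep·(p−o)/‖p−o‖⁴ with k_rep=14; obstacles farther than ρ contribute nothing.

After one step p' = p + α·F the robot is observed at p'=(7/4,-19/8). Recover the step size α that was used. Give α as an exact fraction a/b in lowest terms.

F_att = 3/2·(g−p) = 3/2·(-2,-1) = (-3.0000,-1.5000)
o1: d²=32 > ρ²=10 → inactive
o2: d²=73 > ρ²=10 → inactive
o3: d²=1 ≤ ρ²=10; F_rep = 14·(1,0)/1² = (14.0000,0.0000)
o4: d²=106 > ρ²=10 → inactive
F = F_att + ΣF_rep = (11.0000,-1.5000)
Δp = p'−p = (2.7500,-0.3750); α = Δx/Fx = (11/4) / (11) = 1/4
check: Δy/Fy = (-3/8) / (-3/2) = 1/4 ✓

α = 1/4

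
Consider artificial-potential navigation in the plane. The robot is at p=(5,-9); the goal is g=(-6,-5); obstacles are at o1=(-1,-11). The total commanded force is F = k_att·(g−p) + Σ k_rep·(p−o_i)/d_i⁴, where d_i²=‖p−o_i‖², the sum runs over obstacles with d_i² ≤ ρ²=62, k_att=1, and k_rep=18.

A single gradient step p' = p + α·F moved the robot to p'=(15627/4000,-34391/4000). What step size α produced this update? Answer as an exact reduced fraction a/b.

α = 1/10

F_att = 1·(g−p) = 1·(-11,4) = (-11.0000,4.0000)
o1: d²=40 ≤ ρ²=62; F_rep = 18·(6,2)/40² = (0.0675,0.0225)
F = F_att + ΣF_rep = (-10.9325,4.0225)
Δp = p'−p = (-1.0933,0.4022); α = Δx/Fx = (-4373/4000) / (-4373/400) = 1/10
check: Δy/Fy = (1609/4000) / (1609/400) = 1/10 ✓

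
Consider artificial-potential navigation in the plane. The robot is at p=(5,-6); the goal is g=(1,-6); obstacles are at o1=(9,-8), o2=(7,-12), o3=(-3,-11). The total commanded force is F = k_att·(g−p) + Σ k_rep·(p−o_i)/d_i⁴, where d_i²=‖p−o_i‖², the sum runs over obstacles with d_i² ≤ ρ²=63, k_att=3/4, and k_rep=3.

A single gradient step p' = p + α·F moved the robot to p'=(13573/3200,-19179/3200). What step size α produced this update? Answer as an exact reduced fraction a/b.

F_att = 3/4·(g−p) = 3/4·(-4,0) = (-3.0000,0.0000)
o1: d²=20 ≤ ρ²=63; F_rep = 3·(-4,2)/20² = (-0.0300,0.0150)
o2: d²=40 ≤ ρ²=63; F_rep = 3·(-2,6)/40² = (-0.0037,0.0112)
o3: d²=89 > ρ²=63 → inactive
F = F_att + ΣF_rep = (-3.0337,0.0262)
Δp = p'−p = (-0.7584,0.0066); α = Δx/Fx = (-2427/3200) / (-2427/800) = 1/4
check: Δy/Fy = (21/3200) / (21/800) = 1/4 ✓

α = 1/4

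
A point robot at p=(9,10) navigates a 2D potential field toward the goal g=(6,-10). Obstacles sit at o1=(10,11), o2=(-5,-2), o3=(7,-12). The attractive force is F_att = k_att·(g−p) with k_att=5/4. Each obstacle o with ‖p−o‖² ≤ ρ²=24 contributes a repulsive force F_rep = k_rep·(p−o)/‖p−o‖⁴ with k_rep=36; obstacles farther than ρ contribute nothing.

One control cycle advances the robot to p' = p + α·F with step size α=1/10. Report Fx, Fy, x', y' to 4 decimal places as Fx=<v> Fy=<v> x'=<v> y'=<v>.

F_att = 5/4·(g−p) = 5/4·(-3,-20) = (-3.7500,-25.0000)
o1: d²=2 ≤ ρ²=24; F_rep = 36·(-1,-1)/2² = (-9.0000,-9.0000)
o2: d²=340 > ρ²=24 → inactive
o3: d²=488 > ρ²=24 → inactive
F = F_att + ΣF_rep = (-12.7500,-34.0000)
p' = p + 1/10·F = (7.7250,6.6000)

Fx=-12.7500 Fy=-34.0000 x'=7.7250 y'=6.6000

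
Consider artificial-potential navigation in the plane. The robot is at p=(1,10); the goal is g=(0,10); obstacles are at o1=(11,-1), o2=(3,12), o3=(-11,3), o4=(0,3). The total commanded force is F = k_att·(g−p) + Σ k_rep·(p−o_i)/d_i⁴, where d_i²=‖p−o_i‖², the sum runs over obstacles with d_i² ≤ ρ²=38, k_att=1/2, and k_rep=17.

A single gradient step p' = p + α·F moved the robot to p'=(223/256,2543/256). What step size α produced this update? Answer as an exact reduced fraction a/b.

α = 1/8

F_att = 1/2·(g−p) = 1/2·(-1,0) = (-0.5000,0.0000)
o1: d²=221 > ρ²=38 → inactive
o2: d²=8 ≤ ρ²=38; F_rep = 17·(-2,-2)/8² = (-0.5312,-0.5312)
o3: d²=193 > ρ²=38 → inactive
o4: d²=50 > ρ²=38 → inactive
F = F_att + ΣF_rep = (-1.0312,-0.5312)
Δp = p'−p = (-0.1289,-0.0664); α = Δx/Fx = (-33/256) / (-33/32) = 1/8
check: Δy/Fy = (-17/256) / (-17/32) = 1/8 ✓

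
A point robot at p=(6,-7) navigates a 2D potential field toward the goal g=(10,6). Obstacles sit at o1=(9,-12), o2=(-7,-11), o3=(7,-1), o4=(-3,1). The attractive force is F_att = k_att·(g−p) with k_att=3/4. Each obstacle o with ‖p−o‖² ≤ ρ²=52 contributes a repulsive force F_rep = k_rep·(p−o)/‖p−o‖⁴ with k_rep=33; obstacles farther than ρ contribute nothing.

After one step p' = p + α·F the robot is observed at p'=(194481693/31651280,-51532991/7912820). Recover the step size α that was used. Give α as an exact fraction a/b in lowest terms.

F_att = 3/4·(g−p) = 3/4·(4,13) = (3.0000,9.7500)
o1: d²=34 ≤ ρ²=52; F_rep = 33·(-3,5)/34² = (-0.0856,0.1427)
o2: d²=185 > ρ²=52 → inactive
o3: d²=37 ≤ ρ²=52; F_rep = 33·(-1,-6)/37² = (-0.0241,-0.1446)
o4: d²=145 > ρ²=52 → inactive
F = F_att + ΣF_rep = (2.8903,9.7481)
Δp = p'−p = (0.1445,0.4874); α = Δx/Fx = (4574013/31651280) / (4574013/1582564) = 1/20
check: Δy/Fy = (3856749/7912820) / (3856749/395641) = 1/20 ✓

α = 1/20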